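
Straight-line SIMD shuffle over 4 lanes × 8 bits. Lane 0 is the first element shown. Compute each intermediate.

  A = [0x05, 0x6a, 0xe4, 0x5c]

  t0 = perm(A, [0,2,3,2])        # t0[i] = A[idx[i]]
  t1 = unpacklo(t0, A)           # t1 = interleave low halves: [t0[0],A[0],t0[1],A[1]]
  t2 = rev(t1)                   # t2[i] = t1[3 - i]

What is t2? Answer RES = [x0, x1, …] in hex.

RES = [0x6a, 0xe4, 0x05, 0x05]

  t0: 05 e4 5c e4
  t1: 05 05 e4 6a
  t2: 6a e4 05 05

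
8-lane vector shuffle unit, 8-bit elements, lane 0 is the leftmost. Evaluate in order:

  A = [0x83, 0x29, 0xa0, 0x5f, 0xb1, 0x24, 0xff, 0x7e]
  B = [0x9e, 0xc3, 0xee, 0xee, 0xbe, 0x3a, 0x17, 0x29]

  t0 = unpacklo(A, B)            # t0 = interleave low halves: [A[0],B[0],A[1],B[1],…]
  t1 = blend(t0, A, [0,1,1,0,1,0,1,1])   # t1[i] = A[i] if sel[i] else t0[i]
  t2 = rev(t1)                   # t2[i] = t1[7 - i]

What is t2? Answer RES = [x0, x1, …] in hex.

t0 = [0x83, 0x9e, 0x29, 0xc3, 0xa0, 0xee, 0x5f, 0xee]
t1 = [0x83, 0x29, 0xa0, 0xc3, 0xb1, 0xee, 0xff, 0x7e]
t2 = [0x7e, 0xff, 0xee, 0xb1, 0xc3, 0xa0, 0x29, 0x83]

RES = [0x7e, 0xff, 0xee, 0xb1, 0xc3, 0xa0, 0x29, 0x83]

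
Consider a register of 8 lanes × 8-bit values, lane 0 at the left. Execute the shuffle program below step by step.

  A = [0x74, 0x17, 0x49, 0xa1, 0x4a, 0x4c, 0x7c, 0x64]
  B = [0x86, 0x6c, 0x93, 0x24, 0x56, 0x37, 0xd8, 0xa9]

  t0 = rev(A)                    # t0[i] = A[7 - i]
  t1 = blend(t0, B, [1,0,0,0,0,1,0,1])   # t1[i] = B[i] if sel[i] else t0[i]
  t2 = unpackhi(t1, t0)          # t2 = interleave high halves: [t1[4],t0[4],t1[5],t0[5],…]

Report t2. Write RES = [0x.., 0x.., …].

  t0: 64 7c 4c 4a a1 49 17 74
  t1: 86 7c 4c 4a a1 37 17 a9
  t2: a1 a1 37 49 17 17 a9 74

RES = [0xa1, 0xa1, 0x37, 0x49, 0x17, 0x17, 0xa9, 0x74]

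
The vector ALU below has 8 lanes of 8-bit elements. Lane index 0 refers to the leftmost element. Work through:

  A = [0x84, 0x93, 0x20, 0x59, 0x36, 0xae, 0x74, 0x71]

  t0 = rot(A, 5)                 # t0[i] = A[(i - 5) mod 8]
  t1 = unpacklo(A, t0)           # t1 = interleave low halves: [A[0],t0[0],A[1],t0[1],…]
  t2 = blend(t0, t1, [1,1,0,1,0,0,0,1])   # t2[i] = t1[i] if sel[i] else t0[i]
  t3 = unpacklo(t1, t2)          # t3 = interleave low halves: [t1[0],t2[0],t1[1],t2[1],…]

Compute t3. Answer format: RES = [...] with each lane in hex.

RES = [ 0x84  0x84  0x59  0x59  0x93  0xae  0x36  0x36 ]

t0 = [0x59, 0x36, 0xae, 0x74, 0x71, 0x84, 0x93, 0x20]
t1 = [0x84, 0x59, 0x93, 0x36, 0x20, 0xae, 0x59, 0x74]
t2 = [0x84, 0x59, 0xae, 0x36, 0x71, 0x84, 0x93, 0x74]
t3 = [0x84, 0x84, 0x59, 0x59, 0x93, 0xae, 0x36, 0x36]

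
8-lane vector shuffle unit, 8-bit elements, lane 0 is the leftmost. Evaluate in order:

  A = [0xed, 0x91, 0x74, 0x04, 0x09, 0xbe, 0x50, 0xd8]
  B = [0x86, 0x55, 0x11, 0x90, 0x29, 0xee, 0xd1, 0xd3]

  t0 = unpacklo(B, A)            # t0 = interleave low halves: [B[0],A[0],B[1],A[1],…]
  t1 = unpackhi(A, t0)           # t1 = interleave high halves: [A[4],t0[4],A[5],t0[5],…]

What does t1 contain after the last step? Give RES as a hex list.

→ t0 |86|ed|55|91|11|74|90|04|
→ t1 |09|11|be|74|50|90|d8|04|

RES = [0x09, 0x11, 0xbe, 0x74, 0x50, 0x90, 0xd8, 0x04]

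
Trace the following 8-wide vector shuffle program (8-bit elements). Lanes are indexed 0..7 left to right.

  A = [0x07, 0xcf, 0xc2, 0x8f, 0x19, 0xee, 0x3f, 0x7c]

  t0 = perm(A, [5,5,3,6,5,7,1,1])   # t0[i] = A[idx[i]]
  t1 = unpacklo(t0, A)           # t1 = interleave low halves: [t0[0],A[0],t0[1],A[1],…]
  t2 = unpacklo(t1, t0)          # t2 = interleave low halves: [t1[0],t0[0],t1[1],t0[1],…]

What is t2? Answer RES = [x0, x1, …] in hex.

  t0: ee ee 8f 3f ee 7c cf cf
  t1: ee 07 ee cf 8f c2 3f 8f
  t2: ee ee 07 ee ee 8f cf 3f

RES = [0xee, 0xee, 0x07, 0xee, 0xee, 0x8f, 0xcf, 0x3f]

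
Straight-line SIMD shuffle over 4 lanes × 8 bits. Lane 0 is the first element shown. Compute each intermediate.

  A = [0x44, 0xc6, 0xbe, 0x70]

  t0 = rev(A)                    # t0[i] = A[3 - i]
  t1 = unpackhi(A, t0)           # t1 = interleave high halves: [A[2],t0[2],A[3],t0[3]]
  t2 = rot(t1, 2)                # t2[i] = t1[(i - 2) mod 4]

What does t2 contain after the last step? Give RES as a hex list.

RES = [0x70, 0x44, 0xbe, 0xc6]

  t0: 70 be c6 44
  t1: be c6 70 44
  t2: 70 44 be c6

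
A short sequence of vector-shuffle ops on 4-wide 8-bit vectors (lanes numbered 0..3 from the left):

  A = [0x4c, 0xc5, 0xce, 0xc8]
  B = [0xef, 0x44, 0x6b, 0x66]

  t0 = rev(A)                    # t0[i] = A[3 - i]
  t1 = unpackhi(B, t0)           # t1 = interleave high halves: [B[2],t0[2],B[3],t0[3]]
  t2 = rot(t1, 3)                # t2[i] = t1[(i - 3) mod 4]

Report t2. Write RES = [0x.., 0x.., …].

RES = [0xc5, 0x66, 0x4c, 0x6b]

→ t0 |c8|ce|c5|4c|
→ t1 |6b|c5|66|4c|
→ t2 |c5|66|4c|6b|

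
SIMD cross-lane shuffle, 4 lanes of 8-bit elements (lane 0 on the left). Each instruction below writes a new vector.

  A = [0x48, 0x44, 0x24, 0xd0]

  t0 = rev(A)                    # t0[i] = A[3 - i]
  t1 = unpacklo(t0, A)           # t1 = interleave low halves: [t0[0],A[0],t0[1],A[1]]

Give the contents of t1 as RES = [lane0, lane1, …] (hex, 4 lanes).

RES = [ 0xd0  0x48  0x24  0x44 ]

  t0: d0 24 44 48
  t1: d0 48 24 44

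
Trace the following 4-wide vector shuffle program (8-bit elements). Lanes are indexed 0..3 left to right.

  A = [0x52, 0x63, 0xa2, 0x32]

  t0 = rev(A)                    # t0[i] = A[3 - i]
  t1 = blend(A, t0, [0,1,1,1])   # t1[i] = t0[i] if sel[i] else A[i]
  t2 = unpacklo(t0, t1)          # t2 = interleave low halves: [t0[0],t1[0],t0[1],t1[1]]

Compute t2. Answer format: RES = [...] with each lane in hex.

  t0: 32 a2 63 52
  t1: 52 a2 63 52
  t2: 32 52 a2 a2

RES = [0x32, 0x52, 0xa2, 0xa2]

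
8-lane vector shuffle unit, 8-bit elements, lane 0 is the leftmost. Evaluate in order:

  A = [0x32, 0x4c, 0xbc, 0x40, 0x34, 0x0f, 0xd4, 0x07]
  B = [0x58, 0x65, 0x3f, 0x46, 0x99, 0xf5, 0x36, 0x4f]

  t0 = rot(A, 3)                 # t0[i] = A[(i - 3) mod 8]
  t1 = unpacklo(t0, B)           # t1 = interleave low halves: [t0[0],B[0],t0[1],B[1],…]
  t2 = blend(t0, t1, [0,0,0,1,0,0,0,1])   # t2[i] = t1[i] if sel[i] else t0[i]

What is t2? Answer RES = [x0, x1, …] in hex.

RES = [ 0x0f  0xd4  0x07  0x65  0x4c  0xbc  0x40  0x46 ]

t0 = [0x0f, 0xd4, 0x07, 0x32, 0x4c, 0xbc, 0x40, 0x34]
t1 = [0x0f, 0x58, 0xd4, 0x65, 0x07, 0x3f, 0x32, 0x46]
t2 = [0x0f, 0xd4, 0x07, 0x65, 0x4c, 0xbc, 0x40, 0x46]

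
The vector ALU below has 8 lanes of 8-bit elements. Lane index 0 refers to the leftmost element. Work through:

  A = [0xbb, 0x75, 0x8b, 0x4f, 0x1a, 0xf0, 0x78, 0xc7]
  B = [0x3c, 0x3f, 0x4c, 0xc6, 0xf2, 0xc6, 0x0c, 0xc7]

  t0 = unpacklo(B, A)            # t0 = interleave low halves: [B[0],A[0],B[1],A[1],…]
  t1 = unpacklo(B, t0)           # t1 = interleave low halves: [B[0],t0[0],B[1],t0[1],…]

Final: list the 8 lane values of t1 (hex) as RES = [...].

RES = [ 0x3c  0x3c  0x3f  0xbb  0x4c  0x3f  0xc6  0x75 ]

t0 = [0x3c, 0xbb, 0x3f, 0x75, 0x4c, 0x8b, 0xc6, 0x4f]
t1 = [0x3c, 0x3c, 0x3f, 0xbb, 0x4c, 0x3f, 0xc6, 0x75]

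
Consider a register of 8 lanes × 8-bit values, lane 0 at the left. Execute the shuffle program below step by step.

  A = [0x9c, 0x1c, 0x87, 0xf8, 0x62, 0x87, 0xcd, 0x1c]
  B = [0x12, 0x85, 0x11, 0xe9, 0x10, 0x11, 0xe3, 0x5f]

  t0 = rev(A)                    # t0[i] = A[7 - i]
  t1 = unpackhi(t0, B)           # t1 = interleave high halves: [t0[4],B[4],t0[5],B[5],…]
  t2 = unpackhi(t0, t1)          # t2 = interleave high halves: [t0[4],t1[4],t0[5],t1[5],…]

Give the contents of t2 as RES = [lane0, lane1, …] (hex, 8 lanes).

RES = [0xf8, 0x1c, 0x87, 0xe3, 0x1c, 0x9c, 0x9c, 0x5f]

  t0: 1c cd 87 62 f8 87 1c 9c
  t1: f8 10 87 11 1c e3 9c 5f
  t2: f8 1c 87 e3 1c 9c 9c 5f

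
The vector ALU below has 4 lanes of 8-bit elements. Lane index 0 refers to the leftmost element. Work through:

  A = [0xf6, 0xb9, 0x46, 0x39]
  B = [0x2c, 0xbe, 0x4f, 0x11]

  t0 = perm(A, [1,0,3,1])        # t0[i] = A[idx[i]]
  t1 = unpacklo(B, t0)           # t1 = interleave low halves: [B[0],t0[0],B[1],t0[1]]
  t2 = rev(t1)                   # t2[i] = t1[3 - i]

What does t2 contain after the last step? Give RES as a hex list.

t0 = [0xb9, 0xf6, 0x39, 0xb9]
t1 = [0x2c, 0xb9, 0xbe, 0xf6]
t2 = [0xf6, 0xbe, 0xb9, 0x2c]

RES = [0xf6, 0xbe, 0xb9, 0x2c]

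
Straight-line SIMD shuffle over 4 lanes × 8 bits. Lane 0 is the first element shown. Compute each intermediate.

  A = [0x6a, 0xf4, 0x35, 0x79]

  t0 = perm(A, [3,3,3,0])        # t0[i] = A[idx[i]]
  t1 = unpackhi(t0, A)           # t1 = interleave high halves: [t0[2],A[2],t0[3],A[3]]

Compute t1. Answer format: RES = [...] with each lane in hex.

→ t0 |79|79|79|6a|
→ t1 |79|35|6a|79|

RES = [0x79, 0x35, 0x6a, 0x79]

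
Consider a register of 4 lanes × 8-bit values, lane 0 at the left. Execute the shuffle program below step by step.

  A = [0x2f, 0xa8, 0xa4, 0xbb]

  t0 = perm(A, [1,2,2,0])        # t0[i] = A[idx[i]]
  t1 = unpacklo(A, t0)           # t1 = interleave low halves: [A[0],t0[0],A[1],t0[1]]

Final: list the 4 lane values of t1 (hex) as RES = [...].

  t0: a8 a4 a4 2f
  t1: 2f a8 a8 a4

RES = [0x2f, 0xa8, 0xa8, 0xa4]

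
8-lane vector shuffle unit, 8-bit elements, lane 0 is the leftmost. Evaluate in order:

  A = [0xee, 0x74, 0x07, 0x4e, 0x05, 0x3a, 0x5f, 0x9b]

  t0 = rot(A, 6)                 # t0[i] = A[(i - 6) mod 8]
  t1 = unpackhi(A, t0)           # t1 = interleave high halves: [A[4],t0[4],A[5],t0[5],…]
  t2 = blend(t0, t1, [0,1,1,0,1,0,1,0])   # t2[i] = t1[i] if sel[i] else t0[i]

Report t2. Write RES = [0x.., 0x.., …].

RES = [0x07, 0x5f, 0x3a, 0x3a, 0x5f, 0x9b, 0x9b, 0x74]

t0 = [0x07, 0x4e, 0x05, 0x3a, 0x5f, 0x9b, 0xee, 0x74]
t1 = [0x05, 0x5f, 0x3a, 0x9b, 0x5f, 0xee, 0x9b, 0x74]
t2 = [0x07, 0x5f, 0x3a, 0x3a, 0x5f, 0x9b, 0x9b, 0x74]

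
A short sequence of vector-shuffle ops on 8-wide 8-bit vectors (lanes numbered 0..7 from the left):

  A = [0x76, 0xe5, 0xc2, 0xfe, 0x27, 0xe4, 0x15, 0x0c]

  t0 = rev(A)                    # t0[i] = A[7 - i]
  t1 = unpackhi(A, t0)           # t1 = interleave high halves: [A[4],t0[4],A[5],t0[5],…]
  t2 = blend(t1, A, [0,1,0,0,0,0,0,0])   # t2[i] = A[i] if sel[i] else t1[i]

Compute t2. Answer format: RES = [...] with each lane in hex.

RES = [0x27, 0xe5, 0xe4, 0xc2, 0x15, 0xe5, 0x0c, 0x76]

t0 = [0x0c, 0x15, 0xe4, 0x27, 0xfe, 0xc2, 0xe5, 0x76]
t1 = [0x27, 0xfe, 0xe4, 0xc2, 0x15, 0xe5, 0x0c, 0x76]
t2 = [0x27, 0xe5, 0xe4, 0xc2, 0x15, 0xe5, 0x0c, 0x76]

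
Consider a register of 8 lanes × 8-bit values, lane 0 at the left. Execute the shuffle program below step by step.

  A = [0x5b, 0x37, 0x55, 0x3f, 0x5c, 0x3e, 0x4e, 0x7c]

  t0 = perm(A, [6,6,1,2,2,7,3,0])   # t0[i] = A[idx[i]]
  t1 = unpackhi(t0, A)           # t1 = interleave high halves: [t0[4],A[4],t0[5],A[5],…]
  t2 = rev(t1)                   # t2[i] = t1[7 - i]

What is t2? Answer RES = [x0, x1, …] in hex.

→ t0 |4e|4e|37|55|55|7c|3f|5b|
→ t1 |55|5c|7c|3e|3f|4e|5b|7c|
→ t2 |7c|5b|4e|3f|3e|7c|5c|55|

RES = [0x7c, 0x5b, 0x4e, 0x3f, 0x3e, 0x7c, 0x5c, 0x55]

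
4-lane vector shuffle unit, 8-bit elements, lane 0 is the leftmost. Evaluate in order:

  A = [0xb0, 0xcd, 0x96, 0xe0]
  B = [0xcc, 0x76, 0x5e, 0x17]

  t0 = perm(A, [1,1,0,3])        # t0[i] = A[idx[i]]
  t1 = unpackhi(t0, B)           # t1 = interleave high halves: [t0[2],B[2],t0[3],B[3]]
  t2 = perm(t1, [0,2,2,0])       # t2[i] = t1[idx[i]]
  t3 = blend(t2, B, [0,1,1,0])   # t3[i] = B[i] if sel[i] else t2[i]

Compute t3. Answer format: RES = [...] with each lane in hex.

RES = [0xb0, 0x76, 0x5e, 0xb0]

  t0: cd cd b0 e0
  t1: b0 5e e0 17
  t2: b0 e0 e0 b0
  t3: b0 76 5e b0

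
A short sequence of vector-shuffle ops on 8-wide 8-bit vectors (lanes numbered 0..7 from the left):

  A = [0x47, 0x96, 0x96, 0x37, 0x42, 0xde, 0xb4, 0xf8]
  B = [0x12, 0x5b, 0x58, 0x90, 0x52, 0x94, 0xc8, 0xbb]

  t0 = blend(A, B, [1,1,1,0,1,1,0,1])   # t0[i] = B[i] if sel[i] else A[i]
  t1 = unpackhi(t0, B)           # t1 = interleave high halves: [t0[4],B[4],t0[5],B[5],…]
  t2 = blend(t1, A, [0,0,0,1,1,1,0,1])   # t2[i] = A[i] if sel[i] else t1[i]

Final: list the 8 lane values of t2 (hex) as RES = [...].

RES = [ 0x52  0x52  0x94  0x37  0x42  0xde  0xbb  0xf8 ]

t0 = [0x12, 0x5b, 0x58, 0x37, 0x52, 0x94, 0xb4, 0xbb]
t1 = [0x52, 0x52, 0x94, 0x94, 0xb4, 0xc8, 0xbb, 0xbb]
t2 = [0x52, 0x52, 0x94, 0x37, 0x42, 0xde, 0xbb, 0xf8]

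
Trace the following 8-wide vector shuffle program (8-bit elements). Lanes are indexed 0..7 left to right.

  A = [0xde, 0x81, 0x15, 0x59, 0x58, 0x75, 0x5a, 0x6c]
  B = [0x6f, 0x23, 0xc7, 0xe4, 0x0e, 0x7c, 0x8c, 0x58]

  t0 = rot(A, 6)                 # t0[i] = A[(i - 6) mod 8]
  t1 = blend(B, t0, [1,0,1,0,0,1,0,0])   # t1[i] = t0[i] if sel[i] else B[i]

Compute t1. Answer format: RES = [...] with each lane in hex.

t0 = [0x15, 0x59, 0x58, 0x75, 0x5a, 0x6c, 0xde, 0x81]
t1 = [0x15, 0x23, 0x58, 0xe4, 0x0e, 0x6c, 0x8c, 0x58]

RES = [0x15, 0x23, 0x58, 0xe4, 0x0e, 0x6c, 0x8c, 0x58]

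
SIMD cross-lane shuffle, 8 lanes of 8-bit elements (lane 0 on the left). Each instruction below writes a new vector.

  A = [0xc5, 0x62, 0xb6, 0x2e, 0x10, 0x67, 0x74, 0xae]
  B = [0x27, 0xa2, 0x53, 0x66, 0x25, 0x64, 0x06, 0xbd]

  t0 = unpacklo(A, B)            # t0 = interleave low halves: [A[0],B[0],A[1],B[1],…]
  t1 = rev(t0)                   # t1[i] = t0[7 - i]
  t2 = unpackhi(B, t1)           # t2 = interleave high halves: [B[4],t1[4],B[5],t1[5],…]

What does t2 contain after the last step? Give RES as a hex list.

t0 = [0xc5, 0x27, 0x62, 0xa2, 0xb6, 0x53, 0x2e, 0x66]
t1 = [0x66, 0x2e, 0x53, 0xb6, 0xa2, 0x62, 0x27, 0xc5]
t2 = [0x25, 0xa2, 0x64, 0x62, 0x06, 0x27, 0xbd, 0xc5]

RES = [0x25, 0xa2, 0x64, 0x62, 0x06, 0x27, 0xbd, 0xc5]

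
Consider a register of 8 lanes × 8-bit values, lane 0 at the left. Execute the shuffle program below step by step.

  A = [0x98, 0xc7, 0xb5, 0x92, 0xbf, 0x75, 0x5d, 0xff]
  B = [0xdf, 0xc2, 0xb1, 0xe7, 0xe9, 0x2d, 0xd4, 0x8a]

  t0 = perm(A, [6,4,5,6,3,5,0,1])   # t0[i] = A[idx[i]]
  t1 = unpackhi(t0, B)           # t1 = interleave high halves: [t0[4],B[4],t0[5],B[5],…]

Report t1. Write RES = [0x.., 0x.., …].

RES = [ 0x92  0xe9  0x75  0x2d  0x98  0xd4  0xc7  0x8a ]

  t0: 5d bf 75 5d 92 75 98 c7
  t1: 92 e9 75 2d 98 d4 c7 8a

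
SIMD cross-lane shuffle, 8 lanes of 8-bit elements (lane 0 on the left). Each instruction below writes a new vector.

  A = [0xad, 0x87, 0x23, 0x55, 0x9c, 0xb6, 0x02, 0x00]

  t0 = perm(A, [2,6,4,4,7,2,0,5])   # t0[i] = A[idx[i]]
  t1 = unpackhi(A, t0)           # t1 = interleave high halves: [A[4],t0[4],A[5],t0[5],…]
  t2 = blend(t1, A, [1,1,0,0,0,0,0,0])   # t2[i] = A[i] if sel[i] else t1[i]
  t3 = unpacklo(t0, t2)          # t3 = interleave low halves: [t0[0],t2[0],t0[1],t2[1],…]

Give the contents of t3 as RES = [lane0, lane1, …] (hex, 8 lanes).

→ t0 |23|02|9c|9c|00|23|ad|b6|
→ t1 |9c|00|b6|23|02|ad|00|b6|
→ t2 |ad|87|b6|23|02|ad|00|b6|
→ t3 |23|ad|02|87|9c|b6|9c|23|

RES = [0x23, 0xad, 0x02, 0x87, 0x9c, 0xb6, 0x9c, 0x23]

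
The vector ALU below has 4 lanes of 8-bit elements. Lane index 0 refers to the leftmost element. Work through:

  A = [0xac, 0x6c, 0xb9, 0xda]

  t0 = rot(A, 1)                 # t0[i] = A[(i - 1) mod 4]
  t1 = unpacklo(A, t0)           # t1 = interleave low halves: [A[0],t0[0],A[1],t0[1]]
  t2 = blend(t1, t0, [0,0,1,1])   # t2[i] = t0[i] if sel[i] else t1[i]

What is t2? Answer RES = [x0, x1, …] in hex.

  t0: da ac 6c b9
  t1: ac da 6c ac
  t2: ac da 6c b9

RES = [ 0xac  0xda  0x6c  0xb9 ]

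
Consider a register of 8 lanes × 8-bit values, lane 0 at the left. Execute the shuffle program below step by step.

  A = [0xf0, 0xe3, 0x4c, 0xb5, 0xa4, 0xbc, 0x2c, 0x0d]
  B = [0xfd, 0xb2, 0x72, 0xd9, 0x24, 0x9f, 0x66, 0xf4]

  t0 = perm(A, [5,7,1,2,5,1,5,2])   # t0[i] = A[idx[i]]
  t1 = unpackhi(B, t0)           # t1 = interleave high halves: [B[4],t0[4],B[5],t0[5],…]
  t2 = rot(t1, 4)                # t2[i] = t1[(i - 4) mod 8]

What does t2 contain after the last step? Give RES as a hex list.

  t0: bc 0d e3 4c bc e3 bc 4c
  t1: 24 bc 9f e3 66 bc f4 4c
  t2: 66 bc f4 4c 24 bc 9f e3

RES = [0x66, 0xbc, 0xf4, 0x4c, 0x24, 0xbc, 0x9f, 0xe3]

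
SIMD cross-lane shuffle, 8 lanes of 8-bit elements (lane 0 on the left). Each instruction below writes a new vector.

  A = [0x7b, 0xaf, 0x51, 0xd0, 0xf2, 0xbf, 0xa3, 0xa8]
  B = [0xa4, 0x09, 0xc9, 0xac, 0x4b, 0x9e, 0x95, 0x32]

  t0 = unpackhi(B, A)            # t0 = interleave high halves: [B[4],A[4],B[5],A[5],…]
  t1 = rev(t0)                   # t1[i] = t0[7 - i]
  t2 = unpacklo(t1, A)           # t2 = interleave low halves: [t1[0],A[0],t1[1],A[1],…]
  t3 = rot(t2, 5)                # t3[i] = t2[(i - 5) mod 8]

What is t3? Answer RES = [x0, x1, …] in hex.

RES = [ 0xaf  0xa3  0x51  0x95  0xd0  0xa8  0x7b  0x32 ]

  t0: 4b f2 9e bf 95 a3 32 a8
  t1: a8 32 a3 95 bf 9e f2 4b
  t2: a8 7b 32 af a3 51 95 d0
  t3: af a3 51 95 d0 a8 7b 32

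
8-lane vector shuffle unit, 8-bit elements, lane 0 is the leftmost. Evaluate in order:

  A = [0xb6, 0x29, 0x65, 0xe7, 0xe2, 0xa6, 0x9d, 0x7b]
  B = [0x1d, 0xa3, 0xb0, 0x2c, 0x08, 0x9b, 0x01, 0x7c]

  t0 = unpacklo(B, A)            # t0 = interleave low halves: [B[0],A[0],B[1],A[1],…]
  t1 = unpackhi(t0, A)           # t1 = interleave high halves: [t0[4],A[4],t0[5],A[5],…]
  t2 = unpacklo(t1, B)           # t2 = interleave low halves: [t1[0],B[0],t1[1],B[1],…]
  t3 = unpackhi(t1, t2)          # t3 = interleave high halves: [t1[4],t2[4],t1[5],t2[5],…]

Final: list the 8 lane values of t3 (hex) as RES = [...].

RES = [ 0x2c  0x65  0x9d  0xb0  0xe7  0xa6  0x7b  0x2c ]

→ t0 |1d|b6|a3|29|b0|65|2c|e7|
→ t1 |b0|e2|65|a6|2c|9d|e7|7b|
→ t2 |b0|1d|e2|a3|65|b0|a6|2c|
→ t3 |2c|65|9d|b0|e7|a6|7b|2c|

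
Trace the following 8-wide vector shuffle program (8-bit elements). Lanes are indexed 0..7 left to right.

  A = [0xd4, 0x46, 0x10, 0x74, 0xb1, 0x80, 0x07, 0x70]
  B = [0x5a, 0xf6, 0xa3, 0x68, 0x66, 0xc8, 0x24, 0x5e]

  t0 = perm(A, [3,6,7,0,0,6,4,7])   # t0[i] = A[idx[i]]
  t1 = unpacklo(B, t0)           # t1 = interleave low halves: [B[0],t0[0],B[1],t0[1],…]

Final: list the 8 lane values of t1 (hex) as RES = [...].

  t0: 74 07 70 d4 d4 07 b1 70
  t1: 5a 74 f6 07 a3 70 68 d4

RES = [0x5a, 0x74, 0xf6, 0x07, 0xa3, 0x70, 0x68, 0xd4]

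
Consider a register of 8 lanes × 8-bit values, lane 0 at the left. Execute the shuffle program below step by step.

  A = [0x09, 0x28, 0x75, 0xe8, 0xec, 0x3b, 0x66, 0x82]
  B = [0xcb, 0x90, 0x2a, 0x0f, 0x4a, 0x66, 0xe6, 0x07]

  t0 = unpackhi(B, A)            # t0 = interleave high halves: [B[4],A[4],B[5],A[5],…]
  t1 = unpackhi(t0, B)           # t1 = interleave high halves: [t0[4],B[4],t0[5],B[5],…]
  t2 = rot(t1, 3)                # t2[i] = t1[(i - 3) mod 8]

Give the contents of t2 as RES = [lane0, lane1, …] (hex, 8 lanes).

RES = [0xe6, 0x82, 0x07, 0xe6, 0x4a, 0x66, 0x66, 0x07]

→ t0 |4a|ec|66|3b|e6|66|07|82|
→ t1 |e6|4a|66|66|07|e6|82|07|
→ t2 |e6|82|07|e6|4a|66|66|07|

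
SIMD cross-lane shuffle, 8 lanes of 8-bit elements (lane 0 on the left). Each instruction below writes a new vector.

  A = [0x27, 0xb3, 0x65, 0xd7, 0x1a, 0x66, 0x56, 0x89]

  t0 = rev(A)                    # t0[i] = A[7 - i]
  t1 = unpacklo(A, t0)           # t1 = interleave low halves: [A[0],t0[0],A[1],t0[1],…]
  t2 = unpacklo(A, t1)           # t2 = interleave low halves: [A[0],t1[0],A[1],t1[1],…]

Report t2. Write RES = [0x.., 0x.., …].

t0 = [0x89, 0x56, 0x66, 0x1a, 0xd7, 0x65, 0xb3, 0x27]
t1 = [0x27, 0x89, 0xb3, 0x56, 0x65, 0x66, 0xd7, 0x1a]
t2 = [0x27, 0x27, 0xb3, 0x89, 0x65, 0xb3, 0xd7, 0x56]

RES = [0x27, 0x27, 0xb3, 0x89, 0x65, 0xb3, 0xd7, 0x56]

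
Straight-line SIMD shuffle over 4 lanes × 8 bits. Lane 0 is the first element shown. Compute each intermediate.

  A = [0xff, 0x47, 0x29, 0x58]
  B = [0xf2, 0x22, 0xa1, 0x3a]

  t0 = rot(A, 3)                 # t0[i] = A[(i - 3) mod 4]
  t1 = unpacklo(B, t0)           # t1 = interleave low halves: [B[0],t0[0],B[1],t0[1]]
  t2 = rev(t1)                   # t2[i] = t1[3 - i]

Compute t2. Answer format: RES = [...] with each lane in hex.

t0 = [0x47, 0x29, 0x58, 0xff]
t1 = [0xf2, 0x47, 0x22, 0x29]
t2 = [0x29, 0x22, 0x47, 0xf2]

RES = [ 0x29  0x22  0x47  0xf2 ]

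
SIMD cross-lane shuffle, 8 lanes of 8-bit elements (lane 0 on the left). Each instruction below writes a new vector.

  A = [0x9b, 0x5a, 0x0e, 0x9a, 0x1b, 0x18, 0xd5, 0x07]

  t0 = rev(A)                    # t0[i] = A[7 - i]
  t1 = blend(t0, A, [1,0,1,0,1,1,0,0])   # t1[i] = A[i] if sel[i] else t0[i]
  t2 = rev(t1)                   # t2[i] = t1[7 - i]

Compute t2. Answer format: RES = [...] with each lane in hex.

RES = [ 0x9b  0x5a  0x18  0x1b  0x1b  0x0e  0xd5  0x9b ]

→ t0 |07|d5|18|1b|9a|0e|5a|9b|
→ t1 |9b|d5|0e|1b|1b|18|5a|9b|
→ t2 |9b|5a|18|1b|1b|0e|d5|9b|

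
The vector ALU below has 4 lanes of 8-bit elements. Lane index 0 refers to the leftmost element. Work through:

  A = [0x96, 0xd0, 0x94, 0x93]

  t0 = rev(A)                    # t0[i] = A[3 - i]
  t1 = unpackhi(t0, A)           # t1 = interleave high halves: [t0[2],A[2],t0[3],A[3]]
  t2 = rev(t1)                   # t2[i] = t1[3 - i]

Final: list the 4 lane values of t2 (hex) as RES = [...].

→ t0 |93|94|d0|96|
→ t1 |d0|94|96|93|
→ t2 |93|96|94|d0|

RES = [0x93, 0x96, 0x94, 0xd0]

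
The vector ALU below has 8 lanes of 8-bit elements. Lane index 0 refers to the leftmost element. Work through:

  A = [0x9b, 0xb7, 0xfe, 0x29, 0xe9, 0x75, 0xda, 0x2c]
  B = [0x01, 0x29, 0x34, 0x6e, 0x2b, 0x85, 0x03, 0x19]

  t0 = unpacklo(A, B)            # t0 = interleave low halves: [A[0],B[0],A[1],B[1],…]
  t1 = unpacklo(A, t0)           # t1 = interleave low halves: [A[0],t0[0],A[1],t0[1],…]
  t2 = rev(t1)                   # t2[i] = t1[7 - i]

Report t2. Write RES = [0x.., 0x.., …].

RES = [ 0x29  0x29  0xb7  0xfe  0x01  0xb7  0x9b  0x9b ]

t0 = [0x9b, 0x01, 0xb7, 0x29, 0xfe, 0x34, 0x29, 0x6e]
t1 = [0x9b, 0x9b, 0xb7, 0x01, 0xfe, 0xb7, 0x29, 0x29]
t2 = [0x29, 0x29, 0xb7, 0xfe, 0x01, 0xb7, 0x9b, 0x9b]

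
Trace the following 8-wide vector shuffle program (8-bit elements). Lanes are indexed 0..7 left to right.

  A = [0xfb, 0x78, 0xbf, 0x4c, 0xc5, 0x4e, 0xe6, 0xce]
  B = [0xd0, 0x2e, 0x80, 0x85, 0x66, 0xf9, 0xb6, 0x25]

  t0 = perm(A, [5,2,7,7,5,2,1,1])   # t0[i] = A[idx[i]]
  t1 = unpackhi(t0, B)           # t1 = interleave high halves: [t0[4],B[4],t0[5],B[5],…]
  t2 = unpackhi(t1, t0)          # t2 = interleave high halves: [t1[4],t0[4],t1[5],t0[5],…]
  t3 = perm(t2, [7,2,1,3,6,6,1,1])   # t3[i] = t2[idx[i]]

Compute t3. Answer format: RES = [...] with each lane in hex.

RES = [ 0x78  0xb6  0x4e  0xbf  0x25  0x25  0x4e  0x4e ]

→ t0 |4e|bf|ce|ce|4e|bf|78|78|
→ t1 |4e|66|bf|f9|78|b6|78|25|
→ t2 |78|4e|b6|bf|78|78|25|78|
→ t3 |78|b6|4e|bf|25|25|4e|4e|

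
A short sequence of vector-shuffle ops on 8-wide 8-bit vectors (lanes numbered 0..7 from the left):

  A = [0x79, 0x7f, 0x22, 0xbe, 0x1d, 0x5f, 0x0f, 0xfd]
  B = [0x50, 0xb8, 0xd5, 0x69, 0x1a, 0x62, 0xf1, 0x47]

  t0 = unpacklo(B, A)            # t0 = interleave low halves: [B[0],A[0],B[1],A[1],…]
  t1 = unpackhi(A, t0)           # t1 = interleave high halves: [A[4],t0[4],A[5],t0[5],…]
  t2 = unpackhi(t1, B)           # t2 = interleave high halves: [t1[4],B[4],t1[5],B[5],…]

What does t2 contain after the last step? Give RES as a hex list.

→ t0 |50|79|b8|7f|d5|22|69|be|
→ t1 |1d|d5|5f|22|0f|69|fd|be|
→ t2 |0f|1a|69|62|fd|f1|be|47|

RES = [ 0x0f  0x1a  0x69  0x62  0xfd  0xf1  0xbe  0x47 ]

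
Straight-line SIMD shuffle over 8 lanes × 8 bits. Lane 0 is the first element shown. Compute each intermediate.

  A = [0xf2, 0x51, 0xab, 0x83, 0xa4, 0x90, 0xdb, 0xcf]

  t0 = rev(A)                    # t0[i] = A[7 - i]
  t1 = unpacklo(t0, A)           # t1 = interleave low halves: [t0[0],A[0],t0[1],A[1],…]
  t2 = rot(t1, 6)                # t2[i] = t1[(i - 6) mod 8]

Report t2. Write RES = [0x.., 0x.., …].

t0 = [0xcf, 0xdb, 0x90, 0xa4, 0x83, 0xab, 0x51, 0xf2]
t1 = [0xcf, 0xf2, 0xdb, 0x51, 0x90, 0xab, 0xa4, 0x83]
t2 = [0xdb, 0x51, 0x90, 0xab, 0xa4, 0x83, 0xcf, 0xf2]

RES = [0xdb, 0x51, 0x90, 0xab, 0xa4, 0x83, 0xcf, 0xf2]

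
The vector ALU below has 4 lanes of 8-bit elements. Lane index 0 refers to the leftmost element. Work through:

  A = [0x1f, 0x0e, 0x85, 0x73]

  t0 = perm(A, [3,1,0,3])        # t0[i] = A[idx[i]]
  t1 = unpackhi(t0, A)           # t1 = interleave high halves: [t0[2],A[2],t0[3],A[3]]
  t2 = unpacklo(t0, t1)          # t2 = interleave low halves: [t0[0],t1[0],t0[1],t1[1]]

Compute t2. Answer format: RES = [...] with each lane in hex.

RES = [0x73, 0x1f, 0x0e, 0x85]

t0 = [0x73, 0x0e, 0x1f, 0x73]
t1 = [0x1f, 0x85, 0x73, 0x73]
t2 = [0x73, 0x1f, 0x0e, 0x85]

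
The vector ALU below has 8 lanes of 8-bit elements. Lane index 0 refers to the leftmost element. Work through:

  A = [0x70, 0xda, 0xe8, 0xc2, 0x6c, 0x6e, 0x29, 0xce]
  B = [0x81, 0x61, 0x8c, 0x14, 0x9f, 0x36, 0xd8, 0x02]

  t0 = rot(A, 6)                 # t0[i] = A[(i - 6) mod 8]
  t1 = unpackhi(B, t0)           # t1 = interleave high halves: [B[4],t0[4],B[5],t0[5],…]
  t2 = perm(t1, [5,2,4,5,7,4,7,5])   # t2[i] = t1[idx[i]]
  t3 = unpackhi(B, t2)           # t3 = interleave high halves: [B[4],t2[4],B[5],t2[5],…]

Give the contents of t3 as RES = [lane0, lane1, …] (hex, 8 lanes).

t0 = [0xe8, 0xc2, 0x6c, 0x6e, 0x29, 0xce, 0x70, 0xda]
t1 = [0x9f, 0x29, 0x36, 0xce, 0xd8, 0x70, 0x02, 0xda]
t2 = [0x70, 0x36, 0xd8, 0x70, 0xda, 0xd8, 0xda, 0x70]
t3 = [0x9f, 0xda, 0x36, 0xd8, 0xd8, 0xda, 0x02, 0x70]

RES = [ 0x9f  0xda  0x36  0xd8  0xd8  0xda  0x02  0x70 ]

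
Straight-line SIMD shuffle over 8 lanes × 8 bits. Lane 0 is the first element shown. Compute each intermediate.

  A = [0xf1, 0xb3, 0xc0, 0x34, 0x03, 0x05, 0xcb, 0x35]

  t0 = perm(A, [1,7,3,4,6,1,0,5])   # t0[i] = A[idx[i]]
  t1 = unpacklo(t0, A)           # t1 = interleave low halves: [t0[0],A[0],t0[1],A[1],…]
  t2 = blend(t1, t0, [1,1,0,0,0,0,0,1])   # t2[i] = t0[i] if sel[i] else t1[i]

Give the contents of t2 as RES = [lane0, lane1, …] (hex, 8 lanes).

→ t0 |b3|35|34|03|cb|b3|f1|05|
→ t1 |b3|f1|35|b3|34|c0|03|34|
→ t2 |b3|35|35|b3|34|c0|03|05|

RES = [ 0xb3  0x35  0x35  0xb3  0x34  0xc0  0x03  0x05 ]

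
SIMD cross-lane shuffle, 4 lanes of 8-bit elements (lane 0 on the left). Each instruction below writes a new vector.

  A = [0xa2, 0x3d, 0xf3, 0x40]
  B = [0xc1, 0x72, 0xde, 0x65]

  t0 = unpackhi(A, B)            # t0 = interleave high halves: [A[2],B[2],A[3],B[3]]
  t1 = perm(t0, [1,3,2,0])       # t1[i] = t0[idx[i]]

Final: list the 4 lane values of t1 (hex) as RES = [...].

  t0: f3 de 40 65
  t1: de 65 40 f3

RES = [ 0xde  0x65  0x40  0xf3 ]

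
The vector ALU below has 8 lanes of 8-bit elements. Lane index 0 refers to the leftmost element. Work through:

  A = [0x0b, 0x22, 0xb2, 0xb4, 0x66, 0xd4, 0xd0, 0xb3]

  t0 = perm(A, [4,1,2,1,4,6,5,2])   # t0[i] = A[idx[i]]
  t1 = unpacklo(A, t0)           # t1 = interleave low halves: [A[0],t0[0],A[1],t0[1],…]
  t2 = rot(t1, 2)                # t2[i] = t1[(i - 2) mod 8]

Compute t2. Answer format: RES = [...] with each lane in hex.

RES = [0xb4, 0x22, 0x0b, 0x66, 0x22, 0x22, 0xb2, 0xb2]

→ t0 |66|22|b2|22|66|d0|d4|b2|
→ t1 |0b|66|22|22|b2|b2|b4|22|
→ t2 |b4|22|0b|66|22|22|b2|b2|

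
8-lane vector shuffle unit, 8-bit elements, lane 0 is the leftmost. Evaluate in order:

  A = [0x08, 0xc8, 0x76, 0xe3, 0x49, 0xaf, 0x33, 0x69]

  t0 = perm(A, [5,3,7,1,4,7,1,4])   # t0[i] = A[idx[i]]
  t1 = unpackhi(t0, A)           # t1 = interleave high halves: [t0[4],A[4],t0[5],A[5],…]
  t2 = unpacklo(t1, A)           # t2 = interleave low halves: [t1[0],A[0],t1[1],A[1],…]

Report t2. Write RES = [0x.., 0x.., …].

RES = [ 0x49  0x08  0x49  0xc8  0x69  0x76  0xaf  0xe3 ]

→ t0 |af|e3|69|c8|49|69|c8|49|
→ t1 |49|49|69|af|c8|33|49|69|
→ t2 |49|08|49|c8|69|76|af|e3|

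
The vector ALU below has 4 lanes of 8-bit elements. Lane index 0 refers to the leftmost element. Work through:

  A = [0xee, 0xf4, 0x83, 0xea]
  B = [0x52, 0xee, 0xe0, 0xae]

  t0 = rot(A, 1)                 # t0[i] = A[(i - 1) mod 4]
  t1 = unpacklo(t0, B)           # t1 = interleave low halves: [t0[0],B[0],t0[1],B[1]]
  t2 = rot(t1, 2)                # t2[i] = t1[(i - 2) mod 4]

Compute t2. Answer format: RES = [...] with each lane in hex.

  t0: ea ee f4 83
  t1: ea 52 ee ee
  t2: ee ee ea 52

RES = [ 0xee  0xee  0xea  0x52 ]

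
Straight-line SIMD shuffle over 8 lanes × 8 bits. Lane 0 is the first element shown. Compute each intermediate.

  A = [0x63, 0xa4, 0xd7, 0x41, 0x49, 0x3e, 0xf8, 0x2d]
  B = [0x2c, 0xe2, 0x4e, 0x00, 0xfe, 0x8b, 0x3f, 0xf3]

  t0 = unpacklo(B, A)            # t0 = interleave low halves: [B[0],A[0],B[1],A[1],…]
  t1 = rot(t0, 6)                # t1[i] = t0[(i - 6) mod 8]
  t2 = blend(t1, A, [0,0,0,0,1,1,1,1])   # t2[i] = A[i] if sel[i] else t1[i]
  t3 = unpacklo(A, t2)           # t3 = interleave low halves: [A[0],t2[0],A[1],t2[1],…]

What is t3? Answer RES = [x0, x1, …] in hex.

RES = [0x63, 0xe2, 0xa4, 0xa4, 0xd7, 0x4e, 0x41, 0xd7]

→ t0 |2c|63|e2|a4|4e|d7|00|41|
→ t1 |e2|a4|4e|d7|00|41|2c|63|
→ t2 |e2|a4|4e|d7|49|3e|f8|2d|
→ t3 |63|e2|a4|a4|d7|4e|41|d7|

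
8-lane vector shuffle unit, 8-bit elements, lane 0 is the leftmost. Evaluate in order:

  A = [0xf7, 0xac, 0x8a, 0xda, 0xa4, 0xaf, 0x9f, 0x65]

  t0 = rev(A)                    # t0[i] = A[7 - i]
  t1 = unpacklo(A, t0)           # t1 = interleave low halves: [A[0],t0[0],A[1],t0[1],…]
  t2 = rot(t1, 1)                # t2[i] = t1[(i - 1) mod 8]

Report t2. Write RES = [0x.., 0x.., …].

RES = [0xa4, 0xf7, 0x65, 0xac, 0x9f, 0x8a, 0xaf, 0xda]

→ t0 |65|9f|af|a4|da|8a|ac|f7|
→ t1 |f7|65|ac|9f|8a|af|da|a4|
→ t2 |a4|f7|65|ac|9f|8a|af|da|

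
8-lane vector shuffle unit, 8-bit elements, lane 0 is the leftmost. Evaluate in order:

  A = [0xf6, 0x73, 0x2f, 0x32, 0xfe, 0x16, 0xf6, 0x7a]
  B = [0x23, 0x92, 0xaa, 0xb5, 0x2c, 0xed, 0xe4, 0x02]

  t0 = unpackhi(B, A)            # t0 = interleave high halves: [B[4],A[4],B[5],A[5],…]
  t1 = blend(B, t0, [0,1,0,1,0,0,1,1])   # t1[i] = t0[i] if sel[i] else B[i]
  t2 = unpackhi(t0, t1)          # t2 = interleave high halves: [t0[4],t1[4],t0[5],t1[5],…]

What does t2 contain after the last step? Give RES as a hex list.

→ t0 |2c|fe|ed|16|e4|f6|02|7a|
→ t1 |23|fe|aa|16|2c|ed|02|7a|
→ t2 |e4|2c|f6|ed|02|02|7a|7a|

RES = [0xe4, 0x2c, 0xf6, 0xed, 0x02, 0x02, 0x7a, 0x7a]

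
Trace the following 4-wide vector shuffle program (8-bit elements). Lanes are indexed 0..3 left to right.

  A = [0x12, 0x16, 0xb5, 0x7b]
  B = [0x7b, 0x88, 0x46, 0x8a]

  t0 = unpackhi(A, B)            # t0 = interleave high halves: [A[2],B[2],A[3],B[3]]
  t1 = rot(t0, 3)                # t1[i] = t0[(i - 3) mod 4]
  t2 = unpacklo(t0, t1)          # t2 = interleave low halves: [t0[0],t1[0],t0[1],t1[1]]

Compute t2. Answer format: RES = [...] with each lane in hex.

→ t0 |b5|46|7b|8a|
→ t1 |46|7b|8a|b5|
→ t2 |b5|46|46|7b|

RES = [0xb5, 0x46, 0x46, 0x7b]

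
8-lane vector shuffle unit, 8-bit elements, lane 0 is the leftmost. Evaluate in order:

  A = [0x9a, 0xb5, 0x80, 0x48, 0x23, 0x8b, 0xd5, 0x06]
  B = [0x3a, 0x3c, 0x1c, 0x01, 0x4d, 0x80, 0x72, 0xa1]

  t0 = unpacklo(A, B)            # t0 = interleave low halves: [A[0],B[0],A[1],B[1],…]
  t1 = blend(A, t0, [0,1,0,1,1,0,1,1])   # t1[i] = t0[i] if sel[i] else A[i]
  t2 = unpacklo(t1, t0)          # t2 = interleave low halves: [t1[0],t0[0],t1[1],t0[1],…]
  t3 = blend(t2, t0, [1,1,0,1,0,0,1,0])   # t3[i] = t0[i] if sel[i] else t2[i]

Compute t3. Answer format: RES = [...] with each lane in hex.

RES = [0x9a, 0x3a, 0x3a, 0x3c, 0x80, 0xb5, 0x48, 0x3c]

t0 = [0x9a, 0x3a, 0xb5, 0x3c, 0x80, 0x1c, 0x48, 0x01]
t1 = [0x9a, 0x3a, 0x80, 0x3c, 0x80, 0x8b, 0x48, 0x01]
t2 = [0x9a, 0x9a, 0x3a, 0x3a, 0x80, 0xb5, 0x3c, 0x3c]
t3 = [0x9a, 0x3a, 0x3a, 0x3c, 0x80, 0xb5, 0x48, 0x3c]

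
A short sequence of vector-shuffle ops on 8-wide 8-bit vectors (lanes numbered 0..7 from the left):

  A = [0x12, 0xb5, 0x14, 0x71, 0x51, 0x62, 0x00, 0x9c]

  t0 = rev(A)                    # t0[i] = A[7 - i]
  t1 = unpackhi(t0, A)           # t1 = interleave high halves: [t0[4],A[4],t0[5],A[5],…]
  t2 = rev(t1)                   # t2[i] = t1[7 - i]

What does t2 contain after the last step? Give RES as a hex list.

→ t0 |9c|00|62|51|71|14|b5|12|
→ t1 |71|51|14|62|b5|00|12|9c|
→ t2 |9c|12|00|b5|62|14|51|71|

RES = [0x9c, 0x12, 0x00, 0xb5, 0x62, 0x14, 0x51, 0x71]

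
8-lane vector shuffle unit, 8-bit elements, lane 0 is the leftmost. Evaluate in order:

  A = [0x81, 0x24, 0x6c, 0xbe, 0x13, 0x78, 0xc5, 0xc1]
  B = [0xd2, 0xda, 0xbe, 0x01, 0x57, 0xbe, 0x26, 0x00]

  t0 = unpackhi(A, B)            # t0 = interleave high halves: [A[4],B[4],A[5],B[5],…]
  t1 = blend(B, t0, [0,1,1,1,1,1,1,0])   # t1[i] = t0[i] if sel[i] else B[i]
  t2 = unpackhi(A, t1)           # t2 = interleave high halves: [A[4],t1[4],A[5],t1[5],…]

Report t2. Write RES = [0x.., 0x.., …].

RES = [0x13, 0xc5, 0x78, 0x26, 0xc5, 0xc1, 0xc1, 0x00]

  t0: 13 57 78 be c5 26 c1 00
  t1: d2 57 78 be c5 26 c1 00
  t2: 13 c5 78 26 c5 c1 c1 00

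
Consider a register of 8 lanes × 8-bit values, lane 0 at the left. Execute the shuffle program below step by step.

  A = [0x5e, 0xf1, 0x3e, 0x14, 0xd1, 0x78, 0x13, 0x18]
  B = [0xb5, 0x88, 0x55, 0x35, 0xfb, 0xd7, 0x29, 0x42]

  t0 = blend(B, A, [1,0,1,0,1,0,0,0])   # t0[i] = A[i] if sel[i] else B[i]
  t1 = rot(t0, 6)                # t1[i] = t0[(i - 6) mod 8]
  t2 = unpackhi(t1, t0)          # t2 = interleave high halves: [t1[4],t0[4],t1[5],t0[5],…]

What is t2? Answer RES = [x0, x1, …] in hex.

RES = [ 0x29  0xd1  0x42  0xd7  0x5e  0x29  0x88  0x42 ]

→ t0 |5e|88|3e|35|d1|d7|29|42|
→ t1 |3e|35|d1|d7|29|42|5e|88|
→ t2 |29|d1|42|d7|5e|29|88|42|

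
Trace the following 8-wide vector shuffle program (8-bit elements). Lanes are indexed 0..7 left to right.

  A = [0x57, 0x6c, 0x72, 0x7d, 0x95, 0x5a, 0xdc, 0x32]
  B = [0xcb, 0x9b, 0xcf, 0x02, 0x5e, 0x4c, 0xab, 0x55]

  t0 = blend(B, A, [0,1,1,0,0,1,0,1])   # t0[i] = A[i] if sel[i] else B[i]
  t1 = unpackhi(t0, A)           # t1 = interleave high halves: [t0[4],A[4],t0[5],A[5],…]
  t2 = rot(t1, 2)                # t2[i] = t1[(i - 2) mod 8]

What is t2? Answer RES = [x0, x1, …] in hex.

RES = [0x32, 0x32, 0x5e, 0x95, 0x5a, 0x5a, 0xab, 0xdc]

t0 = [0xcb, 0x6c, 0x72, 0x02, 0x5e, 0x5a, 0xab, 0x32]
t1 = [0x5e, 0x95, 0x5a, 0x5a, 0xab, 0xdc, 0x32, 0x32]
t2 = [0x32, 0x32, 0x5e, 0x95, 0x5a, 0x5a, 0xab, 0xdc]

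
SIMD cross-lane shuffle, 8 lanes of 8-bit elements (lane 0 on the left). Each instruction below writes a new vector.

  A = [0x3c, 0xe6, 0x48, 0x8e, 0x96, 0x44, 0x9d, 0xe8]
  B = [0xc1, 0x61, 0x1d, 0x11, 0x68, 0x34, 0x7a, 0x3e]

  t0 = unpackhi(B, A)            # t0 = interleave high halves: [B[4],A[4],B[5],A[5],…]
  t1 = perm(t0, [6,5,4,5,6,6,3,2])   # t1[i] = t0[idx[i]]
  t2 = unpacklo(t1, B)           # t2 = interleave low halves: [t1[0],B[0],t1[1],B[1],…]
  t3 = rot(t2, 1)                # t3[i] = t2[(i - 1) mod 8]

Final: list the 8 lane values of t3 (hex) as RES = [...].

RES = [0x11, 0x3e, 0xc1, 0x9d, 0x61, 0x7a, 0x1d, 0x9d]

t0 = [0x68, 0x96, 0x34, 0x44, 0x7a, 0x9d, 0x3e, 0xe8]
t1 = [0x3e, 0x9d, 0x7a, 0x9d, 0x3e, 0x3e, 0x44, 0x34]
t2 = [0x3e, 0xc1, 0x9d, 0x61, 0x7a, 0x1d, 0x9d, 0x11]
t3 = [0x11, 0x3e, 0xc1, 0x9d, 0x61, 0x7a, 0x1d, 0x9d]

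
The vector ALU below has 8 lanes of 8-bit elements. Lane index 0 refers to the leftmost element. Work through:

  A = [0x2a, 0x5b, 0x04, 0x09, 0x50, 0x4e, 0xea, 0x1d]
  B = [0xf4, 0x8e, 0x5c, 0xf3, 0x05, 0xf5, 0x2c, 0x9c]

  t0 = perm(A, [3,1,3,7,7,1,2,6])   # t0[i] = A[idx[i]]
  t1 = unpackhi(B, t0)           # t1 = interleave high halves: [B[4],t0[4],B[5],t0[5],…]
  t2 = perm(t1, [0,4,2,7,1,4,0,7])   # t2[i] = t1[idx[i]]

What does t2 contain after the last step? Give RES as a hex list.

RES = [ 0x05  0x2c  0xf5  0xea  0x1d  0x2c  0x05  0xea ]

→ t0 |09|5b|09|1d|1d|5b|04|ea|
→ t1 |05|1d|f5|5b|2c|04|9c|ea|
→ t2 |05|2c|f5|ea|1d|2c|05|ea|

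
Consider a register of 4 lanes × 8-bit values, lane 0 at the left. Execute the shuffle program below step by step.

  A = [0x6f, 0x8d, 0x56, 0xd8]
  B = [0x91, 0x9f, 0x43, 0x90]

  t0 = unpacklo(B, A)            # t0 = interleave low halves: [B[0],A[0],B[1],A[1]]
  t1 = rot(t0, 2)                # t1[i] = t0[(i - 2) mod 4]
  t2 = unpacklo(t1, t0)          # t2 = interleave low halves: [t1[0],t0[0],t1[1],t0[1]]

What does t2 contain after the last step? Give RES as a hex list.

RES = [0x9f, 0x91, 0x8d, 0x6f]

t0 = [0x91, 0x6f, 0x9f, 0x8d]
t1 = [0x9f, 0x8d, 0x91, 0x6f]
t2 = [0x9f, 0x91, 0x8d, 0x6f]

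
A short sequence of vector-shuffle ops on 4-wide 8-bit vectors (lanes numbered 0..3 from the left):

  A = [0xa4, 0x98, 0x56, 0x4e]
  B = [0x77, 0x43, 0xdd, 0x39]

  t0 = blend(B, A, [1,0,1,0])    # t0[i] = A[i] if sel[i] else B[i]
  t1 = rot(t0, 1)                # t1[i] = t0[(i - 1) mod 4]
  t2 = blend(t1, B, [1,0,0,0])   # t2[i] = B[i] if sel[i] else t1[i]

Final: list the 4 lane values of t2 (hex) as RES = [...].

→ t0 |a4|43|56|39|
→ t1 |39|a4|43|56|
→ t2 |77|a4|43|56|

RES = [0x77, 0xa4, 0x43, 0x56]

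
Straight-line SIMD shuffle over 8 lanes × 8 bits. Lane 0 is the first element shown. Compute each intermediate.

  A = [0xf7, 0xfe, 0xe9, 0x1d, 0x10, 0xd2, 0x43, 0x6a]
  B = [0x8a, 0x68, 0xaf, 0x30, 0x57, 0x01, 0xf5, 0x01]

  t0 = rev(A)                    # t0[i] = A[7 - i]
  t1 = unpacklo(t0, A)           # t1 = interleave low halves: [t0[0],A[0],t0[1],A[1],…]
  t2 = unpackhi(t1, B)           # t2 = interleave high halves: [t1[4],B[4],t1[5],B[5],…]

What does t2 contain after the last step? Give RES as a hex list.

RES = [0xd2, 0x57, 0xe9, 0x01, 0x10, 0xf5, 0x1d, 0x01]

→ t0 |6a|43|d2|10|1d|e9|fe|f7|
→ t1 |6a|f7|43|fe|d2|e9|10|1d|
→ t2 |d2|57|e9|01|10|f5|1d|01|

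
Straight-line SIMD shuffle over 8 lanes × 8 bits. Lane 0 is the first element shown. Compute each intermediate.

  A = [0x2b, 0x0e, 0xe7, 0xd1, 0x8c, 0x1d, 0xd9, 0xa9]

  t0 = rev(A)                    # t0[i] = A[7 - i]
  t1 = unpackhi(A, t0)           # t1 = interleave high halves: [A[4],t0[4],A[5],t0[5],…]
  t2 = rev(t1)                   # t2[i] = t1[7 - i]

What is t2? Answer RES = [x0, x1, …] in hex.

RES = [0x2b, 0xa9, 0x0e, 0xd9, 0xe7, 0x1d, 0xd1, 0x8c]

→ t0 |a9|d9|1d|8c|d1|e7|0e|2b|
→ t1 |8c|d1|1d|e7|d9|0e|a9|2b|
→ t2 |2b|a9|0e|d9|e7|1d|d1|8c|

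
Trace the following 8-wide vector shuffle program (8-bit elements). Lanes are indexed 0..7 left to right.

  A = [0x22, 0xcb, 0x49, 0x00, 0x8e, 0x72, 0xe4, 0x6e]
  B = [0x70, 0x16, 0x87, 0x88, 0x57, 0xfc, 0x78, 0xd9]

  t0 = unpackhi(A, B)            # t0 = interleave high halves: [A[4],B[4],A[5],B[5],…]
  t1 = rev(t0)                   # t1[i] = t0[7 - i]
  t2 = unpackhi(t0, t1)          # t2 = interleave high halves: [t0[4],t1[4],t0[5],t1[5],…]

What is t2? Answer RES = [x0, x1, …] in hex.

RES = [0xe4, 0xfc, 0x78, 0x72, 0x6e, 0x57, 0xd9, 0x8e]

→ t0 |8e|57|72|fc|e4|78|6e|d9|
→ t1 |d9|6e|78|e4|fc|72|57|8e|
→ t2 |e4|fc|78|72|6e|57|d9|8e|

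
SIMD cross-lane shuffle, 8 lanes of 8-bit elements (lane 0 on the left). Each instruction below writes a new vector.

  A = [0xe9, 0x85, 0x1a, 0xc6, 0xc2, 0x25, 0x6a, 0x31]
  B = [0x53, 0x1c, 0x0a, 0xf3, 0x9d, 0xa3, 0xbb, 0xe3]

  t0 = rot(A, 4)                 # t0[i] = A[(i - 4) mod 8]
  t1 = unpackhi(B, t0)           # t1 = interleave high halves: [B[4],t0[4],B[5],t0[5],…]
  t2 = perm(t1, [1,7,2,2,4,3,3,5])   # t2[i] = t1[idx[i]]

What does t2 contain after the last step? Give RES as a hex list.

  t0: c2 25 6a 31 e9 85 1a c6
  t1: 9d e9 a3 85 bb 1a e3 c6
  t2: e9 c6 a3 a3 bb 85 85 1a

RES = [ 0xe9  0xc6  0xa3  0xa3  0xbb  0x85  0x85  0x1a ]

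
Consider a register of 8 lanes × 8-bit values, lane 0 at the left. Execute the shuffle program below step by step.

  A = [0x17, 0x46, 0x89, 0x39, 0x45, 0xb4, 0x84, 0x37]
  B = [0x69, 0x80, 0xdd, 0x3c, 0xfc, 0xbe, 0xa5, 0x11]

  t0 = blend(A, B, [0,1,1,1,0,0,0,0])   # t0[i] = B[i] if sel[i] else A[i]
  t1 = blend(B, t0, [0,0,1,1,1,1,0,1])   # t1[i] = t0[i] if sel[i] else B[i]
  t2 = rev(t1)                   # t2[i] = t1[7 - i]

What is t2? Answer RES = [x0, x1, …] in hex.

  t0: 17 80 dd 3c 45 b4 84 37
  t1: 69 80 dd 3c 45 b4 a5 37
  t2: 37 a5 b4 45 3c dd 80 69

RES = [0x37, 0xa5, 0xb4, 0x45, 0x3c, 0xdd, 0x80, 0x69]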